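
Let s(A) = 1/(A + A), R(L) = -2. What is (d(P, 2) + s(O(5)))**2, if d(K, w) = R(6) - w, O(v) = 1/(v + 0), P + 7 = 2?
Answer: 9/4 ≈ 2.2500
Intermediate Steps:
P = -5 (P = -7 + 2 = -5)
O(v) = 1/v
s(A) = 1/(2*A)
d(K, w) = -2 - w
(d(P, 2) + s(O(5)))**2 = ((-2 - 1*2) + 1/(2*(1/5)))**2 = ((-2 - 2) + 1/(2*(1/5)))**2 = (-4 + (1/2)*5)**2 = (-4 + 5/2)**2 = (-3/2)**2 = 9/4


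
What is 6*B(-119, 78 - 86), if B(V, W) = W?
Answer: -48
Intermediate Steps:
6*B(-119, 78 - 86) = 6*(78 - 86) = 6*(-8) = -48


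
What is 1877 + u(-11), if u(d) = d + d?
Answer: 1855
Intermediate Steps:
u(d) = 2*d
1877 + u(-11) = 1877 + 2*(-11) = 1877 - 22 = 1855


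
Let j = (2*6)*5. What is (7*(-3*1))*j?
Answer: -1260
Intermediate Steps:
j = 60 (j = 12*5 = 60)
(7*(-3*1))*j = (7*(-3*1))*60 = (7*(-3))*60 = -21*60 = -1260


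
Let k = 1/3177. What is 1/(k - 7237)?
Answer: -3177/22991948 ≈ -0.00013818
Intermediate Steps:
k = 1/3177 ≈ 0.00031476
1/(k - 7237) = 1/(1/3177 - 7237) = 1/(-22991948/3177) = -3177/22991948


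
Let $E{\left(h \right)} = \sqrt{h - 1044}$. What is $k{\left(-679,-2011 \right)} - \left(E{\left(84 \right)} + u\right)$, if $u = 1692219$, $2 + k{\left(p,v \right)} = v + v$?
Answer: $-1696243 - 8 i \sqrt{15} \approx -1.6962 \cdot 10^{6} - 30.984 i$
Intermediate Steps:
$k{\left(p,v \right)} = -2 + 2 v$ ($k{\left(p,v \right)} = -2 + \left(v + v\right) = -2 + 2 v$)
$E{\left(h \right)} = \sqrt{-1044 + h}$
$k{\left(-679,-2011 \right)} - \left(E{\left(84 \right)} + u\right) = \left(-2 + 2 \left(-2011\right)\right) - \left(\sqrt{-1044 + 84} + 1692219\right) = \left(-2 - 4022\right) - \left(\sqrt{-960} + 1692219\right) = -4024 - \left(8 i \sqrt{15} + 1692219\right) = -4024 - \left(1692219 + 8 i \sqrt{15}\right) = -1696243 - 8 i \sqrt{15}$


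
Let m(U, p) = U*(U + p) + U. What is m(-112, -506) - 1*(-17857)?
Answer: 86961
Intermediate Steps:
m(U, p) = U + U*(U + p)
m(-112, -506) - 1*(-17857) = -112*(1 - 112 - 506) - 1*(-17857) = -112*(-617) + 17857 = 69104 + 17857 = 86961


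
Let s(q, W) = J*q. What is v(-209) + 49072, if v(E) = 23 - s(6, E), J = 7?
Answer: 49053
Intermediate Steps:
s(q, W) = 7*q
v(E) = -19 (v(E) = 23 - 7*6 = 23 - 1*42 = 23 - 42 = -19)
v(-209) + 49072 = -19 + 49072 = 49053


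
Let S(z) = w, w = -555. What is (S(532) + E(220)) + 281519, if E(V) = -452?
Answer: 280512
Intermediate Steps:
S(z) = -555
(S(532) + E(220)) + 281519 = (-555 - 452) + 281519 = -1007 + 281519 = 280512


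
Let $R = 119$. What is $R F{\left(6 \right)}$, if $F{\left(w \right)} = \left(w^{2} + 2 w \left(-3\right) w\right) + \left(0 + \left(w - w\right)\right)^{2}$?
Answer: $-21420$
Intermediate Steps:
$F{\left(w \right)} = - 5 w^{2}$ ($F{\left(w \right)} = \left(w^{2} + - 6 w w\right) + \left(0 + 0\right)^{2} = \left(w^{2} - 6 w^{2}\right) + 0^{2} = - 5 w^{2} + 0 = - 5 w^{2}$)
$R F{\left(6 \right)} = 119 \left(- 5 \cdot 6^{2}\right) = 119 \left(\left(-5\right) 36\right) = 119 \left(-180\right) = -21420$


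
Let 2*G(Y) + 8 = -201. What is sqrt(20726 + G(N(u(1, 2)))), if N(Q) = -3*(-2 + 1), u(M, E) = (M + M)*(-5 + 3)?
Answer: sqrt(82486)/2 ≈ 143.60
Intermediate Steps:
u(M, E) = -4*M (u(M, E) = (2*M)*(-2) = -4*M)
N(Q) = 3 (N(Q) = -3*(-1) = 3)
G(Y) = -209/2 (G(Y) = -4 + (1/2)*(-201) = -4 - 201/2 = -209/2)
sqrt(20726 + G(N(u(1, 2)))) = sqrt(20726 - 209/2) = sqrt(41243/2) = sqrt(82486)/2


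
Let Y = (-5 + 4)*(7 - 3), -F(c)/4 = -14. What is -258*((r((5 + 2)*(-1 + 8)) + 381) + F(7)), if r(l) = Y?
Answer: -111714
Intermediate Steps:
F(c) = 56 (F(c) = -4*(-14) = 56)
Y = -4 (Y = -1*4 = -4)
r(l) = -4
-258*((r((5 + 2)*(-1 + 8)) + 381) + F(7)) = -258*((-4 + 381) + 56) = -258*(377 + 56) = -258*433 = -111714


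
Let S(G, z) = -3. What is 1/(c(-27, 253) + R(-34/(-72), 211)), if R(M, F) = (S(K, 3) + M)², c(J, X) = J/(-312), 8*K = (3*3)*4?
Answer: 16848/109111 ≈ 0.15441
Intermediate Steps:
K = 9/2 (K = ((3*3)*4)/8 = (9*4)/8 = (⅛)*36 = 9/2 ≈ 4.5000)
c(J, X) = -J/312 (c(J, X) = J*(-1/312) = -J/312)
R(M, F) = (-3 + M)²
1/(c(-27, 253) + R(-34/(-72), 211)) = 1/(-1/312*(-27) + (-3 - 34/(-72))²) = 1/(9/104 + (-3 - 34*(-1/72))²) = 1/(9/104 + (-3 + 17/36)²) = 1/(9/104 + (-91/36)²) = 1/(9/104 + 8281/1296) = 1/(109111/16848) = 16848/109111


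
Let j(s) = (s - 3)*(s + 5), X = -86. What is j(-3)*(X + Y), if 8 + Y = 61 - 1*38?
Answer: 852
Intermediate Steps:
j(s) = (-3 + s)*(5 + s)
Y = 15 (Y = -8 + (61 - 1*38) = -8 + (61 - 38) = -8 + 23 = 15)
j(-3)*(X + Y) = (-15 + (-3)**2 + 2*(-3))*(-86 + 15) = (-15 + 9 - 6)*(-71) = -12*(-71) = 852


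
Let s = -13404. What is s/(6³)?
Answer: -1117/18 ≈ -62.056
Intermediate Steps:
s/(6³) = -13404/(6³) = -13404/216 = -13404*1/216 = -1117/18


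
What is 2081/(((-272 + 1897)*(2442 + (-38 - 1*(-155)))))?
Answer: 2081/4158375 ≈ 0.00050044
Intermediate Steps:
2081/(((-272 + 1897)*(2442 + (-38 - 1*(-155))))) = 2081/((1625*(2442 + (-38 + 155)))) = 2081/((1625*(2442 + 117))) = 2081/((1625*2559)) = 2081/4158375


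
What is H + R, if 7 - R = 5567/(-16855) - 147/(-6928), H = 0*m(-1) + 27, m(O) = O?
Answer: 4006319451/116771440 ≈ 34.309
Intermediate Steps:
H = 27 (H = 0*(-1) + 27 = 0 + 27 = 27)
R = 853490571/116771440 (R = 7 - (5567/(-16855) - 147/(-6928)) = 7 - (5567*(-1/16855) - 147*(-1/6928)) = 7 - (-5567/16855 + 147/6928) = 7 - 1*(-36090491/116771440) = 7 + 36090491/116771440 = 853490571/116771440 ≈ 7.3091)
H + R = 27 + 853490571/116771440 = 4006319451/116771440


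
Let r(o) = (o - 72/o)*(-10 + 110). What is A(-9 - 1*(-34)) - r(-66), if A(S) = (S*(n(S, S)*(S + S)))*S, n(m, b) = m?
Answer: 8665150/11 ≈ 7.8774e+5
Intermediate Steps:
r(o) = -7200/o + 100*o (r(o) = (o - 72/o)*100 = -7200/o + 100*o)
A(S) = 2*S**4 (A(S) = (S*(S*(S + S)))*S = (S*(S*(2*S)))*S = (S*(2*S**2))*S = (2*S**3)*S = 2*S**4)
A(-9 - 1*(-34)) - r(-66) = 2*(-9 - 1*(-34))**4 - (-7200/(-66) + 100*(-66)) = 2*(-9 + 34)**4 - (-7200*(-1/66) - 6600) = 2*25**4 - (1200/11 - 6600) = 2*390625 - 1*(-71400/11) = 781250 + 71400/11 = 8665150/11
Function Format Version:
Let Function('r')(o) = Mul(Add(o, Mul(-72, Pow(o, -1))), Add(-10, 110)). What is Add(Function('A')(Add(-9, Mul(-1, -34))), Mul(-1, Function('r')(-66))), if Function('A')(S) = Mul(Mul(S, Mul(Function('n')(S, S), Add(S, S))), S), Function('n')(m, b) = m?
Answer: Rational(8665150, 11) ≈ 7.8774e+5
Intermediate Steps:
Function('r')(o) = Add(Mul(-7200, Pow(o, -1)), Mul(100, o)) (Function('r')(o) = Mul(Add(o, Mul(-72, Pow(o, -1))), 100) = Add(Mul(-7200, Pow(o, -1)), Mul(100, o)))
Function('A')(S) = Mul(2, Pow(S, 4)) (Function('A')(S) = Mul(Mul(S, Mul(S, Add(S, S))), S) = Mul(Mul(S, Mul(S, Mul(2, S))), S) = Mul(Mul(S, Mul(2, Pow(S, 2))), S) = Mul(Mul(2, Pow(S, 3)), S) = Mul(2, Pow(S, 4)))
Add(Function('A')(Add(-9, Mul(-1, -34))), Mul(-1, Function('r')(-66))) = Add(Mul(2, Pow(Add(-9, Mul(-1, -34)), 4)), Mul(-1, Add(Mul(-7200, Pow(-66, -1)), Mul(100, -66)))) = Add(Mul(2, Pow(Add(-9, 34), 4)), Mul(-1, Add(Mul(-7200, Rational(-1, 66)), -6600))) = Add(Mul(2, Pow(25, 4)), Mul(-1, Add(Rational(1200, 11), -6600))) = Add(Mul(2, 390625), Mul(-1, Rational(-71400, 11))) = Add(781250, Rational(71400, 11)) = Rational(8665150, 11)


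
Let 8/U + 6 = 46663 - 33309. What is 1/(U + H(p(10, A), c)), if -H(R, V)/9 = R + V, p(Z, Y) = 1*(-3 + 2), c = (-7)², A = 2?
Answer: -3337/1441582 ≈ -0.0023148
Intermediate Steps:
c = 49
p(Z, Y) = -1 (p(Z, Y) = 1*(-1) = -1)
H(R, V) = -9*R - 9*V (H(R, V) = -9*(R + V) = -9*R - 9*V)
U = 2/3337 (U = 8/(-6 + (46663 - 33309)) = 8/(-6 + 13354) = 8/13348 = 8*(1/13348) = 2/3337 ≈ 0.00059934)
1/(U + H(p(10, A), c)) = 1/(2/3337 + (-9*(-1) - 9*49)) = 1/(2/3337 + (9 - 441)) = 1/(2/3337 - 432) = 1/(-1441582/3337) = -3337/1441582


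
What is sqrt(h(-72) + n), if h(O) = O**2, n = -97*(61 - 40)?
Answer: sqrt(3147) ≈ 56.098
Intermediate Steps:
n = -2037 (n = -97*21 = -2037)
sqrt(h(-72) + n) = sqrt((-72)**2 - 2037) = sqrt(5184 - 2037) = sqrt(3147)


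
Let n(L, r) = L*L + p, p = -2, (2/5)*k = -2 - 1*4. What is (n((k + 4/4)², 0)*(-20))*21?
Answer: -16133880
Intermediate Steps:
k = -15 (k = 5*(-2 - 1*4)/2 = 5*(-2 - 4)/2 = (5/2)*(-6) = -15)
n(L, r) = -2 + L² (n(L, r) = L*L - 2 = L² - 2 = -2 + L²)
(n((k + 4/4)², 0)*(-20))*21 = ((-2 + ((-15 + 4/4)²)²)*(-20))*21 = ((-2 + ((-15 + 4*(¼))²)²)*(-20))*21 = ((-2 + ((-15 + 1)²)²)*(-20))*21 = ((-2 + ((-14)²)²)*(-20))*21 = ((-2 + 196²)*(-20))*21 = ((-2 + 38416)*(-20))*21 = (38414*(-20))*21 = -768280*21 = -16133880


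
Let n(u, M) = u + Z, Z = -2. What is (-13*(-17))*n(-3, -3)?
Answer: -1105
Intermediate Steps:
n(u, M) = -2 + u (n(u, M) = u - 2 = -2 + u)
(-13*(-17))*n(-3, -3) = (-13*(-17))*(-2 - 3) = 221*(-5) = -1105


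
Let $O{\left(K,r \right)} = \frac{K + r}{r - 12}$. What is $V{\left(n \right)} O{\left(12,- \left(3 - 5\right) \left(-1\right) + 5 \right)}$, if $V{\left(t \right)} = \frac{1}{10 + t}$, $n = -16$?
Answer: $\frac{5}{18} \approx 0.27778$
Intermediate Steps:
$O{\left(K,r \right)} = \frac{K + r}{-12 + r}$
$V{\left(n \right)} O{\left(12,- \left(3 - 5\right) \left(-1\right) + 5 \right)} = \frac{\frac{1}{-12 + \left(- \left(3 - 5\right) \left(-1\right) + 5\right)} \left(12 + \left(- \left(3 - 5\right) \left(-1\right) + 5\right)\right)}{10 - 16} = \frac{\frac{1}{-12 + \left(- \left(-2\right) \left(-1\right) + 5\right)} \left(12 + \left(- \left(-2\right) \left(-1\right) + 5\right)\right)}{-6} = - \frac{\frac{1}{-12 + \left(\left(-1\right) 2 + 5\right)} \left(12 + \left(\left(-1\right) 2 + 5\right)\right)}{6} = - \frac{\frac{1}{-12 + \left(-2 + 5\right)} \left(12 + \left(-2 + 5\right)\right)}{6} = - \frac{\frac{1}{-12 + 3} \left(12 + 3\right)}{6} = - \frac{\frac{1}{-9} \cdot 15}{6} = - \frac{\left(- \frac{1}{9}\right) 15}{6} = \left(- \frac{1}{6}\right) \left(- \frac{5}{3}\right) = \frac{5}{18}$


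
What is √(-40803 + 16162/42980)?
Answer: I*√18843471879610/21490 ≈ 202.0*I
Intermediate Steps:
√(-40803 + 16162/42980) = √(-40803 + 16162*(1/42980)) = √(-40803 + 8081/21490) = √(-876848389/21490) = I*√18843471879610/21490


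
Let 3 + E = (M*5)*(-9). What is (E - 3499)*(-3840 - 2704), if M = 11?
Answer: 26156368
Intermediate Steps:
E = -498 (E = -3 + (11*5)*(-9) = -3 + 55*(-9) = -3 - 495 = -498)
(E - 3499)*(-3840 - 2704) = (-498 - 3499)*(-3840 - 2704) = -3997*(-6544) = 26156368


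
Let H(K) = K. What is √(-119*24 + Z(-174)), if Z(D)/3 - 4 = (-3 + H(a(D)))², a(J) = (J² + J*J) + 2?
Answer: √10999267959 ≈ 1.0488e+5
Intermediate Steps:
a(J) = 2 + 2*J² (a(J) = (J² + J²) + 2 = 2*J² + 2 = 2 + 2*J²)
Z(D) = 12 + 3*(-1 + 2*D²)² (Z(D) = 12 + 3*(-3 + (2 + 2*D²))² = 12 + 3*(-1 + 2*D²)²)
√(-119*24 + Z(-174)) = √(-119*24 + (12 + 3*(-1 + 2*(-174)²)²)) = √(-2856 + (12 + 3*(-1 + 2*30276)²)) = √(-2856 + (12 + 3*(-1 + 60552)²)) = √(-2856 + (12 + 3*60551²)) = √(-2856 + (12 + 3*3666423601)) = √(-2856 + (12 + 10999270803)) = √(-2856 + 10999270815) = √10999267959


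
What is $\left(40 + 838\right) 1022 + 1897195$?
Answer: $2794511$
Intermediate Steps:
$\left(40 + 838\right) 1022 + 1897195 = 878 \cdot 1022 + 1897195 = 897316 + 1897195 = 2794511$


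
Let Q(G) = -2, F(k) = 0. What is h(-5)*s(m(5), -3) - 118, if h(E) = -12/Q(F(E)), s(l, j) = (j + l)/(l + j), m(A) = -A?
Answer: -112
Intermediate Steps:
s(l, j) = 1 (s(l, j) = (j + l)/(j + l) = 1)
h(E) = 6 (h(E) = -12/(-2) = -12*(-½) = 6)
h(-5)*s(m(5), -3) - 118 = 6*1 - 118 = 6 - 118 = -112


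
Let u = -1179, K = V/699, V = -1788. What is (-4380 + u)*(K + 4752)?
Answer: -6151700580/233 ≈ -2.6402e+7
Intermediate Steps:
K = -596/233 (K = -1788/699 = -1788*1/699 = -596/233 ≈ -2.5579)
(-4380 + u)*(K + 4752) = (-4380 - 1179)*(-596/233 + 4752) = -5559*1106620/233 = -6151700580/233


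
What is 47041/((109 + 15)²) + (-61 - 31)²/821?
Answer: 168763125/12623696 ≈ 13.369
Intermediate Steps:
47041/((109 + 15)²) + (-61 - 31)²/821 = 47041/(124²) + (-92)²*(1/821) = 47041/15376 + 8464*(1/821) = 47041*(1/15376) + 8464/821 = 47041/15376 + 8464/821 = 168763125/12623696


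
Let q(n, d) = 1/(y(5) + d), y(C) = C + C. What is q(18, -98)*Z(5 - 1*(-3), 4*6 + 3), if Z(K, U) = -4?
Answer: 1/22 ≈ 0.045455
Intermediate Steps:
y(C) = 2*C
q(n, d) = 1/(10 + d) (q(n, d) = 1/(2*5 + d) = 1/(10 + d))
q(18, -98)*Z(5 - 1*(-3), 4*6 + 3) = -4/(10 - 98) = -4/(-88) = -1/88*(-4) = 1/22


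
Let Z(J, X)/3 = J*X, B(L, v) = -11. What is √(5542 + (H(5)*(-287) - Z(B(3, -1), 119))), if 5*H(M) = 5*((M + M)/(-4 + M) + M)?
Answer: 2*√1291 ≈ 71.861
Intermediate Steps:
H(M) = M + 2*M/(-4 + M) (H(M) = (5*((M + M)/(-4 + M) + M))/5 = (5*((2*M)/(-4 + M) + M))/5 = (5*(2*M/(-4 + M) + M))/5 = (5*(M + 2*M/(-4 + M)))/5 = (5*M + 10*M/(-4 + M))/5 = M + 2*M/(-4 + M))
Z(J, X) = 3*J*X (Z(J, X) = 3*(J*X) = 3*J*X)
√(5542 + (H(5)*(-287) - Z(B(3, -1), 119))) = √(5542 + ((5*(-2 + 5)/(-4 + 5))*(-287) - 3*(-11)*119)) = √(5542 + ((5*3/1)*(-287) - 1*(-3927))) = √(5542 + ((5*1*3)*(-287) + 3927)) = √(5542 + (15*(-287) + 3927)) = √(5542 + (-4305 + 3927)) = √(5542 - 378) = √5164 = 2*√1291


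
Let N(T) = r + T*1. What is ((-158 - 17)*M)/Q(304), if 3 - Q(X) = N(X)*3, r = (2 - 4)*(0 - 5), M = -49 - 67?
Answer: -20300/939 ≈ -21.619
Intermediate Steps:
M = -116
r = 10 (r = -2*(-5) = 10)
N(T) = 10 + T (N(T) = 10 + T*1 = 10 + T)
Q(X) = -27 - 3*X (Q(X) = 3 - (10 + X)*3 = 3 - (30 + 3*X) = 3 + (-30 - 3*X) = -27 - 3*X)
((-158 - 17)*M)/Q(304) = ((-158 - 17)*(-116))/(-27 - 3*304) = (-175*(-116))/(-27 - 912) = 20300/(-939) = 20300*(-1/939) = -20300/939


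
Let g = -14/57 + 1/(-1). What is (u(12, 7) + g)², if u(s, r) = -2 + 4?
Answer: 1849/3249 ≈ 0.56910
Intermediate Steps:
u(s, r) = 2
g = -71/57 (g = -14*1/57 + 1*(-1) = -14/57 - 1 = -71/57 ≈ -1.2456)
(u(12, 7) + g)² = (2 - 71/57)² = (43/57)² = 1849/3249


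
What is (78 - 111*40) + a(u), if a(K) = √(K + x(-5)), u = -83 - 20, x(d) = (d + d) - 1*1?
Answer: -4362 + I*√114 ≈ -4362.0 + 10.677*I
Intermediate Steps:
x(d) = -1 + 2*d (x(d) = 2*d - 1 = -1 + 2*d)
u = -103
a(K) = √(-11 + K) (a(K) = √(K + (-1 + 2*(-5))) = √(K + (-1 - 10)) = √(K - 11) = √(-11 + K))
(78 - 111*40) + a(u) = (78 - 111*40) + √(-11 - 103) = (78 - 4440) + √(-114) = -4362 + I*√114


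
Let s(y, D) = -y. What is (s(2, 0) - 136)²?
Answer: 19044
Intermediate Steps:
(s(2, 0) - 136)² = (-1*2 - 136)² = (-2 - 136)² = (-138)² = 19044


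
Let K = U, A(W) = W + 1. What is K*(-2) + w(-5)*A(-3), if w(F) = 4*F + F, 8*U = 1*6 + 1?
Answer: 193/4 ≈ 48.250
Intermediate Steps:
A(W) = 1 + W
U = 7/8 (U = (1*6 + 1)/8 = (6 + 1)/8 = (1/8)*7 = 7/8 ≈ 0.87500)
w(F) = 5*F
K = 7/8 ≈ 0.87500
K*(-2) + w(-5)*A(-3) = (7/8)*(-2) + (5*(-5))*(1 - 3) = -7/4 - 25*(-2) = -7/4 + 50 = 193/4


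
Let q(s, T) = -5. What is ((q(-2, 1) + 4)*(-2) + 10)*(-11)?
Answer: -132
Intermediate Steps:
((q(-2, 1) + 4)*(-2) + 10)*(-11) = ((-5 + 4)*(-2) + 10)*(-11) = (-1*(-2) + 10)*(-11) = (2 + 10)*(-11) = 12*(-11) = -132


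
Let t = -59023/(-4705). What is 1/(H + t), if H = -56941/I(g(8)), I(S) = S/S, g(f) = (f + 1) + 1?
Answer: -4705/267848382 ≈ -1.7566e-5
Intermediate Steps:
g(f) = 2 + f (g(f) = (1 + f) + 1 = 2 + f)
I(S) = 1
t = 59023/4705 (t = -59023*(-1/4705) = 59023/4705 ≈ 12.545)
H = -56941 (H = -56941/1 = -56941*1 = -56941)
1/(H + t) = 1/(-56941 + 59023/4705) = 1/(-267848382/4705) = -4705/267848382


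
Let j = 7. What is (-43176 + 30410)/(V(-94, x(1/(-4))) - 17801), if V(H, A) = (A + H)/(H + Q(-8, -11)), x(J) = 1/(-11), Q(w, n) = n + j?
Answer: 13761748/19188443 ≈ 0.71719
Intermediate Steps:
Q(w, n) = 7 + n (Q(w, n) = n + 7 = 7 + n)
x(J) = -1/11
V(H, A) = (A + H)/(-4 + H) (V(H, A) = (A + H)/(H + (7 - 11)) = (A + H)/(H - 4) = (A + H)/(-4 + H))
(-43176 + 30410)/(V(-94, x(1/(-4))) - 17801) = (-43176 + 30410)/((-1/11 - 94)/(-4 - 94) - 17801) = -12766/(-1035/11/(-98) - 17801) = -12766/(-1/98*(-1035/11) - 17801) = -12766/(1035/1078 - 17801) = -12766/(-19188443/1078) = -12766*(-1078/19188443) = 13761748/19188443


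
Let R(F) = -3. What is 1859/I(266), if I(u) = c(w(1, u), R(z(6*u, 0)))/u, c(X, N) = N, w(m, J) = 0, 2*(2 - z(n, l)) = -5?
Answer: -494494/3 ≈ -1.6483e+5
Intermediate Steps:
z(n, l) = 9/2 (z(n, l) = 2 - ½*(-5) = 2 + 5/2 = 9/2)
I(u) = -3/u
1859/I(266) = 1859/((-3/266)) = 1859/((-3*1/266)) = 1859/(-3/266) = 1859*(-266/3) = -494494/3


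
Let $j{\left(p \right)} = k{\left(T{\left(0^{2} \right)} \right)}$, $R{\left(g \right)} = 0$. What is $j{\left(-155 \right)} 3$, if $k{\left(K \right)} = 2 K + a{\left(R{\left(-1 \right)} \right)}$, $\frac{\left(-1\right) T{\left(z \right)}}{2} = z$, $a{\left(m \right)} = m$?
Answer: $0$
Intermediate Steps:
$T{\left(z \right)} = - 2 z$
$k{\left(K \right)} = 2 K$ ($k{\left(K \right)} = 2 K + 0 = 2 K$)
$j{\left(p \right)} = 0$ ($j{\left(p \right)} = 2 \left(- 2 \cdot 0^{2}\right) = 2 \left(\left(-2\right) 0\right) = 2 \cdot 0 = 0$)
$j{\left(-155 \right)} 3 = 0 \cdot 3 = 0$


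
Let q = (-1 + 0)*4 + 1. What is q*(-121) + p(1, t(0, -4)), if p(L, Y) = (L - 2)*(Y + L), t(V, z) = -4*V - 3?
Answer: 365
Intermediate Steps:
t(V, z) = -3 - 4*V
p(L, Y) = (-2 + L)*(L + Y)
q = -3 (q = -1*4 + 1 = -4 + 1 = -3)
q*(-121) + p(1, t(0, -4)) = -3*(-121) + (1² - 2*1 - 2*(-3 - 4*0) + 1*(-3 - 4*0)) = 363 + (1 - 2 - 2*(-3 + 0) + 1*(-3 + 0)) = 363 + (1 - 2 - 2*(-3) + 1*(-3)) = 363 + (1 - 2 + 6 - 3) = 363 + 2 = 365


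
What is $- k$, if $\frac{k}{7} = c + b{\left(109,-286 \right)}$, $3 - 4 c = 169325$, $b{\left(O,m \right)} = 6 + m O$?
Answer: $\frac{1028979}{2} \approx 5.1449 \cdot 10^{5}$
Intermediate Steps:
$b{\left(O,m \right)} = 6 + O m$
$c = - \frac{84661}{2}$ ($c = \frac{3}{4} - \frac{169325}{4} = - \frac{84661}{2} \approx -42331.0$)
$k = - \frac{1028979}{2}$ ($k = 7 \left(- \frac{84661}{2} + \left(6 + 109 \left(-286\right)\right)\right) = 7 \left(- \frac{84661}{2} + \left(6 - 31174\right)\right) = 7 \left(- \frac{84661}{2} - 31168\right) = 7 \left(- \frac{146997}{2}\right) = - \frac{1028979}{2} \approx -5.1449 \cdot 10^{5}$)
$- k = \left(-1\right) \left(- \frac{1028979}{2}\right) = \frac{1028979}{2}$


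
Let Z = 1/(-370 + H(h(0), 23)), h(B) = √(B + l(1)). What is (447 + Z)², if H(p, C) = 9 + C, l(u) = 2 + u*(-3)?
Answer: 22826677225/114244 ≈ 1.9981e+5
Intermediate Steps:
l(u) = 2 - 3*u
h(B) = √(-1 + B) (h(B) = √(B + (2 - 3*1)) = √(B + (2 - 3)) = √(B - 1) = √(-1 + B))
Z = -1/338 (Z = 1/(-370 + (9 + 23)) = 1/(-370 + 32) = 1/(-338) = -1/338 ≈ -0.0029586)
(447 + Z)² = (447 - 1/338)² = (151085/338)² = 22826677225/114244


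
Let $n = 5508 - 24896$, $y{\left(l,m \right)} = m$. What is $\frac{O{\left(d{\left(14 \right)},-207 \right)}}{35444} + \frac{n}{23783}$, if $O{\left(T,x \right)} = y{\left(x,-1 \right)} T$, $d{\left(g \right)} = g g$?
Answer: $- \frac{172962435}{210741163} \approx -0.82073$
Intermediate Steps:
$d{\left(g \right)} = g^{2}$
$O{\left(T,x \right)} = - T$
$n = -19388$
$\frac{O{\left(d{\left(14 \right)},-207 \right)}}{35444} + \frac{n}{23783} = \frac{\left(-1\right) 14^{2}}{35444} - \frac{19388}{23783} = \left(-1\right) 196 \cdot \frac{1}{35444} - \frac{19388}{23783} = \left(-196\right) \frac{1}{35444} - \frac{19388}{23783} = - \frac{49}{8861} - \frac{19388}{23783} = - \frac{172962435}{210741163}$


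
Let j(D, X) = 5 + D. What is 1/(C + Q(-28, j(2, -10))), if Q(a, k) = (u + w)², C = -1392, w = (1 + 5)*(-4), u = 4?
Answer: -1/992 ≈ -0.0010081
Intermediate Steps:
w = -24 (w = 6*(-4) = -24)
Q(a, k) = 400 (Q(a, k) = (4 - 24)² = (-20)² = 400)
1/(C + Q(-28, j(2, -10))) = 1/(-1392 + 400) = 1/(-992) = -1/992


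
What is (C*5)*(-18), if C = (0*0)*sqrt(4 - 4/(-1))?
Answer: 0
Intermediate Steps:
C = 0 (C = 0*sqrt(4 - 4*(-1)) = 0*sqrt(4 + 4) = 0*sqrt(8) = 0*(2*sqrt(2)) = 0)
(C*5)*(-18) = (0*5)*(-18) = 0*(-18) = 0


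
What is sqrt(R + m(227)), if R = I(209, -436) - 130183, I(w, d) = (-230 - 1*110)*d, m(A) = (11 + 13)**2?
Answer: sqrt(18633) ≈ 136.50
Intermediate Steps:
m(A) = 576 (m(A) = 24**2 = 576)
I(w, d) = -340*d (I(w, d) = (-230 - 110)*d = -340*d)
R = 18057 (R = -340*(-436) - 130183 = 148240 - 130183 = 18057)
sqrt(R + m(227)) = sqrt(18057 + 576) = sqrt(18633)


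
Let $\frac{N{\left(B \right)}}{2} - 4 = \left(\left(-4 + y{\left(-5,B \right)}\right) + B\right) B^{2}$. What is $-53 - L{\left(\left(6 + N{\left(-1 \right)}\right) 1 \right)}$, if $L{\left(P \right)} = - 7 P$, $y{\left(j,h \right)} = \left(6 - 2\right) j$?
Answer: $-305$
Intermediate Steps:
$y{\left(j,h \right)} = 4 j$
$N{\left(B \right)} = 8 + 2 B^{2} \left(-24 + B\right)$ ($N{\left(B \right)} = 8 + 2 \left(\left(-4 + 4 \left(-5\right)\right) + B\right) B^{2} = 8 + 2 \left(\left(-4 - 20\right) + B\right) B^{2} = 8 + 2 \left(-24 + B\right) B^{2} = 8 + 2 B^{2} \left(-24 + B\right)$)
$-53 - L{\left(\left(6 + N{\left(-1 \right)}\right) 1 \right)} = -53 - - 7 \left(6 + \left(8 - 48 \left(-1\right)^{2} + 2 \left(-1\right)^{3}\right)\right) 1 = -53 - - 7 \left(6 + \left(8 - 48 + 2 \left(-1\right)\right)\right) 1 = -53 - - 7 \left(6 - 42\right) 1 = -53 - - 7 \left(\left(-36\right) 1\right) = -53 - \left(-7\right) \left(-36\right) = -53 - 252 = -305$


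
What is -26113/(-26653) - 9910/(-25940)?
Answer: 94150245/69137882 ≈ 1.3618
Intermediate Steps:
-26113/(-26653) - 9910/(-25940) = -26113*(-1/26653) - 9910*(-1/25940) = 26113/26653 + 991/2594 = 94150245/69137882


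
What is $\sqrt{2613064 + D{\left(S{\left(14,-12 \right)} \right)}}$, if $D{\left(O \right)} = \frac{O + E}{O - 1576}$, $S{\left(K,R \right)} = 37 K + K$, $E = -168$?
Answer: $\frac{\sqrt{19778278777}}{87} \approx 1616.5$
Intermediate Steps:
$S{\left(K,R \right)} = 38 K$
$D{\left(O \right)} = \frac{-168 + O}{-1576 + O}$ ($D{\left(O \right)} = \frac{O - 168}{O - 1576} = \frac{-168 + O}{-1576 + O}$)
$\sqrt{2613064 + D{\left(S{\left(14,-12 \right)} \right)}} = \sqrt{2613064 + \frac{-168 + 38 \cdot 14}{-1576 + 38 \cdot 14}} = \sqrt{2613064 + \frac{-168 + 532}{-1576 + 532}} = \sqrt{2613064 + \frac{1}{-1044} \cdot 364} = \sqrt{2613064 - \frac{91}{261}} = \sqrt{\frac{682009613}{261}} = \frac{\sqrt{19778278777}}{87}$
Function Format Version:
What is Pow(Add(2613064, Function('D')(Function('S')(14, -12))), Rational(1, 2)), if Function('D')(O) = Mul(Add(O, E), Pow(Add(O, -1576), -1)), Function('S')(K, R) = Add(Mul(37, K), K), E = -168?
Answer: Mul(Rational(1, 87), Pow(19778278777, Rational(1, 2))) ≈ 1616.5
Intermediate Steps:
Function('S')(K, R) = Mul(38, K)
Function('D')(O) = Mul(Pow(Add(-1576, O), -1), Add(-168, O)) (Function('D')(O) = Mul(Add(O, -168), Pow(Add(O, -1576), -1)) = Mul(Add(-168, O), Pow(Add(-1576, O), -1)) = Mul(Pow(Add(-1576, O), -1), Add(-168, O)))
Pow(Add(2613064, Function('D')(Function('S')(14, -12))), Rational(1, 2)) = Pow(Add(2613064, Mul(Pow(Add(-1576, Mul(38, 14)), -1), Add(-168, Mul(38, 14)))), Rational(1, 2)) = Pow(Add(2613064, Mul(Pow(Add(-1576, 532), -1), Add(-168, 532))), Rational(1, 2)) = Pow(Add(2613064, Mul(Pow(-1044, -1), 364)), Rational(1, 2)) = Pow(Add(2613064, Mul(Rational(-1, 1044), 364)), Rational(1, 2)) = Pow(Add(2613064, Rational(-91, 261)), Rational(1, 2)) = Pow(Rational(682009613, 261), Rational(1, 2)) = Mul(Rational(1, 87), Pow(19778278777, Rational(1, 2)))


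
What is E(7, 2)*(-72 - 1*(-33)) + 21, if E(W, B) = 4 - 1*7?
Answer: 138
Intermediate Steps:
E(W, B) = -3 (E(W, B) = 4 - 7 = -3)
E(7, 2)*(-72 - 1*(-33)) + 21 = -3*(-72 - 1*(-33)) + 21 = -3*(-72 + 33) + 21 = -3*(-39) + 21 = 117 + 21 = 138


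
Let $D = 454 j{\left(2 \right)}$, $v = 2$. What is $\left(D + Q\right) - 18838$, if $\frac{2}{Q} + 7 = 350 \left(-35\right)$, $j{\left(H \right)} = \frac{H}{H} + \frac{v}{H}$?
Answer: $- \frac{219768012}{12257} \approx -17930.0$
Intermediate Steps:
$j{\left(H \right)} = 1 + \frac{2}{H}$ ($j{\left(H \right)} = \frac{H}{H} + \frac{2}{H} = 1 + \frac{2}{H}$)
$D = 908$ ($D = 454 \frac{2 + 2}{2} = 454 \cdot \frac{1}{2} \cdot 4 = 454 \cdot 2 = 908$)
$Q = - \frac{2}{12257}$ ($Q = \frac{2}{-7 + 350 \left(-35\right)} = \frac{2}{-7 - 12250} = \frac{2}{-12257} = 2 \left(- \frac{1}{12257}\right) = - \frac{2}{12257} \approx -0.00016317$)
$\left(D + Q\right) - 18838 = \left(908 - \frac{2}{12257}\right) - 18838 = \frac{11129354}{12257} - 18838 = - \frac{219768012}{12257}$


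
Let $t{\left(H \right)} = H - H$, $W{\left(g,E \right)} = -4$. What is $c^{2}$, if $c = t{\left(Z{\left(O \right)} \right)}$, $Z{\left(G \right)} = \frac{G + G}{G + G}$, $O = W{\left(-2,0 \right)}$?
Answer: $0$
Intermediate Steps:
$O = -4$
$Z{\left(G \right)} = 1$ ($Z{\left(G \right)} = \frac{2 G}{2 G} = 2 G \frac{1}{2 G} = 1$)
$t{\left(H \right)} = 0$
$c = 0$
$c^{2} = 0^{2} = 0$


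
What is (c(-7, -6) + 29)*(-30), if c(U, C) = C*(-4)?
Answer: -1590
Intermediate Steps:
c(U, C) = -4*C
(c(-7, -6) + 29)*(-30) = (-4*(-6) + 29)*(-30) = (24 + 29)*(-30) = 53*(-30) = -1590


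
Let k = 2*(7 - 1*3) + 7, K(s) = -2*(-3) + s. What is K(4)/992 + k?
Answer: 7445/496 ≈ 15.010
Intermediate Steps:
K(s) = 6 + s
k = 15 (k = 2*(7 - 3) + 7 = 2*4 + 7 = 8 + 7 = 15)
K(4)/992 + k = (6 + 4)/992 + 15 = 10*(1/992) + 15 = 5/496 + 15 = 7445/496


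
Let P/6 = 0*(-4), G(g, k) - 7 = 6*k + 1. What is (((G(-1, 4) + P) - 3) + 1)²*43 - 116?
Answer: 38584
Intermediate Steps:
G(g, k) = 8 + 6*k (G(g, k) = 7 + (6*k + 1) = 7 + (1 + 6*k) = 8 + 6*k)
P = 0 (P = 6*(0*(-4)) = 6*0 = 0)
(((G(-1, 4) + P) - 3) + 1)²*43 - 116 = ((((8 + 6*4) + 0) - 3) + 1)²*43 - 116 = ((((8 + 24) + 0) - 3) + 1)²*43 - 116 = (((32 + 0) - 3) + 1)²*43 - 116 = ((32 - 3) + 1)²*43 - 116 = (29 + 1)²*43 - 116 = 30²*43 - 116 = 900*43 - 116 = 38700 - 116 = 38584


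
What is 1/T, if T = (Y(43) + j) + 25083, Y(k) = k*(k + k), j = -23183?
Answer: 1/5598 ≈ 0.00017864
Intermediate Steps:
Y(k) = 2*k² (Y(k) = k*(2*k) = 2*k²)
T = 5598 (T = (2*43² - 23183) + 25083 = (2*1849 - 23183) + 25083 = (3698 - 23183) + 25083 = -19485 + 25083 = 5598)
1/T = 1/5598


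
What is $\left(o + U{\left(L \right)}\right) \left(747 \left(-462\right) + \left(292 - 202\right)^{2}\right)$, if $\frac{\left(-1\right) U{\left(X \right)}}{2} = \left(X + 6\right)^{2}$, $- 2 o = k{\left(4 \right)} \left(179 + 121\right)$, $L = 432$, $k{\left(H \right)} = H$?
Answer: $129510436032$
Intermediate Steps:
$o = -600$ ($o = - \frac{4 \left(179 + 121\right)}{2} = - \frac{4 \cdot 300}{2} = \left(- \frac{1}{2}\right) 1200 = -600$)
$U{\left(X \right)} = - 2 \left(6 + X\right)^{2}$ ($U{\left(X \right)} = - 2 \left(X + 6\right)^{2} = - 2 \left(6 + X\right)^{2}$)
$\left(o + U{\left(L \right)}\right) \left(747 \left(-462\right) + \left(292 - 202\right)^{2}\right) = \left(-600 - 2 \left(6 + 432\right)^{2}\right) \left(747 \left(-462\right) + \left(292 - 202\right)^{2}\right) = \left(-600 - 2 \cdot 438^{2}\right) \left(-345114 + 90^{2}\right) = \left(-600 - 383688\right) \left(-345114 + 8100\right) = \left(-600 - 383688\right) \left(-337014\right) = \left(-384288\right) \left(-337014\right) = 129510436032$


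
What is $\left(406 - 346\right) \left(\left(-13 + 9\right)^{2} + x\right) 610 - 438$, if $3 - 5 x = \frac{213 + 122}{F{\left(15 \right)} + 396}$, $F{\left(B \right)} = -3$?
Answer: $\frac{78715582}{131} \approx 6.0088 \cdot 10^{5}$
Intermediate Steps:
$x = \frac{844}{1965}$ ($x = \frac{3}{5} - \frac{\left(213 + 122\right) \frac{1}{-3 + 396}}{5} = \frac{3}{5} - \frac{335 \cdot \frac{1}{393}}{5} = \frac{3}{5} - \frac{67}{393} = \frac{844}{1965} \approx 0.42952$)
$\left(406 - 346\right) \left(\left(-13 + 9\right)^{2} + x\right) 610 - 438 = \left(406 - 346\right) \left(\left(-13 + 9\right)^{2} + \frac{844}{1965}\right) 610 - 438 = 60 \left(\left(-4\right)^{2} + \frac{844}{1965}\right) 610 - 438 = 60 \left(16 + \frac{844}{1965}\right) 610 - 438 = 60 \cdot \frac{32284}{1965} \cdot 610 - 438 = \frac{129136}{131} \cdot 610 - 438 = \frac{78772960}{131} - 438 = \frac{78715582}{131}$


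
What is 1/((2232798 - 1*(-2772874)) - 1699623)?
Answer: 1/3306049 ≈ 3.0248e-7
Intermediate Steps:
1/((2232798 - 1*(-2772874)) - 1699623) = 1/((2232798 + 2772874) - 1699623) = 1/(5005672 - 1699623) = 1/3306049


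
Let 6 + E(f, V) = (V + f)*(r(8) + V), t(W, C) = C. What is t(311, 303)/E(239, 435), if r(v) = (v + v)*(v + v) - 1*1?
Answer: 101/155018 ≈ 0.00065154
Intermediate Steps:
r(v) = -1 + 4*v**2 (r(v) = (2*v)*(2*v) - 1 = 4*v**2 - 1 = -1 + 4*v**2)
E(f, V) = -6 + (255 + V)*(V + f) (E(f, V) = -6 + (V + f)*((-1 + 4*8**2) + V) = -6 + (V + f)*((-1 + 4*64) + V) = -6 + (V + f)*((-1 + 256) + V) = -6 + (V + f)*(255 + V) = -6 + (255 + V)*(V + f))
t(311, 303)/E(239, 435) = 303/(-6 + 435**2 + 255*435 + 255*239 + 435*239) = 303/(-6 + 189225 + 110925 + 60945 + 103965) = 303/465054 = 303*(1/465054) = 101/155018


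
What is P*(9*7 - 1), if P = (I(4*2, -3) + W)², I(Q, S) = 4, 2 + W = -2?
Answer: 0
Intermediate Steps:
W = -4 (W = -2 - 2 = -4)
P = 0 (P = (4 - 4)² = 0² = 0)
P*(9*7 - 1) = 0*(9*7 - 1) = 0*(63 - 1) = 0*62 = 0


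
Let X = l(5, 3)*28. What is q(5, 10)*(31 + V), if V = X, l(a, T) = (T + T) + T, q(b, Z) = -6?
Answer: -1698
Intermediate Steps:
l(a, T) = 3*T (l(a, T) = 2*T + T = 3*T)
X = 252 (X = (3*3)*28 = 9*28 = 252)
V = 252
q(5, 10)*(31 + V) = -6*(31 + 252) = -6*283 = -1698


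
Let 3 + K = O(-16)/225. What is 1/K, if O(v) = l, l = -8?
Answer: -225/683 ≈ -0.32943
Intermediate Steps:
O(v) = -8
K = -683/225 (K = -3 - 8/225 = -683/225 ≈ -3.0356)
1/K = 1/(-683/225) = -225/683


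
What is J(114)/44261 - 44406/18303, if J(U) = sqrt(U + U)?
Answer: -14802/6101 + 2*sqrt(57)/44261 ≈ -2.4258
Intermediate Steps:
J(U) = sqrt(2)*sqrt(U) (J(U) = sqrt(2*U) = sqrt(2)*sqrt(U))
J(114)/44261 - 44406/18303 = (sqrt(2)*sqrt(114))/44261 - 44406/18303 = (2*sqrt(57))*(1/44261) - 44406*1/18303 = 2*sqrt(57)/44261 - 14802/6101 = -14802/6101 + 2*sqrt(57)/44261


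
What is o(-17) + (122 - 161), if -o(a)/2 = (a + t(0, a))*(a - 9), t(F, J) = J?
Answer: -1807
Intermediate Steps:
o(a) = -4*a*(-9 + a) (o(a) = -2*(a + a)*(a - 9) = -2*2*a*(-9 + a) = -4*a*(-9 + a))
o(-17) + (122 - 161) = 4*(-17)*(9 - 1*(-17)) + (122 - 161) = 4*(-17)*(9 + 17) - 39 = 4*(-17)*26 - 39 = -1768 - 39 = -1807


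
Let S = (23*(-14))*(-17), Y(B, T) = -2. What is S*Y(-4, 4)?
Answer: -10948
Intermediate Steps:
S = 5474 (S = -322*(-17) = 5474)
S*Y(-4, 4) = 5474*(-2) = -10948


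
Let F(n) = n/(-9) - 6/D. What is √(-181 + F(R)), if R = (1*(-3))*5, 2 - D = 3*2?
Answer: I*√6402/6 ≈ 13.335*I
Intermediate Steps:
D = -4 (D = 2 - 3*2 = 2 - 1*6 = 2 - 6 = -4)
R = -15 (R = -3*5 = -15)
F(n) = 3/2 - n/9 (F(n) = n/(-9) - 6/(-4) = n*(-⅑) - 6*(-¼) = -n/9 + 3/2 = 3/2 - n/9)
√(-181 + F(R)) = √(-181 + (3/2 - ⅑*(-15))) = √(-181 + (3/2 + 5/3)) = √(-181 + 19/6) = √(-1067/6) = I*√6402/6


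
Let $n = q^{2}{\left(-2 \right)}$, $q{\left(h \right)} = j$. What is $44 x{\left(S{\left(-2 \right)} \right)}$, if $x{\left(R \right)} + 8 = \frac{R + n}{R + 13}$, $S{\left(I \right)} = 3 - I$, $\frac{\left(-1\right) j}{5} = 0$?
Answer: $- \frac{3058}{9} \approx -339.78$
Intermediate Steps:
$j = 0$ ($j = \left(-5\right) 0 = 0$)
$q{\left(h \right)} = 0$
$n = 0$ ($n = 0^{2} = 0$)
$x{\left(R \right)} = -8 + \frac{R}{13 + R}$ ($x{\left(R \right)} = -8 + \frac{R + 0}{R + 13} = -8 + \frac{R}{13 + R}$)
$44 x{\left(S{\left(-2 \right)} \right)} = 44 \frac{-104 - 7 \left(3 - -2\right)}{13 + \left(3 - -2\right)} = 44 \frac{-104 - 7 \left(3 + 2\right)}{13 + \left(3 + 2\right)} = 44 \frac{-104 - 35}{13 + 5} = 44 \frac{-104 - 35}{18} = 44 \cdot \frac{1}{18} \left(-139\right) = 44 \left(- \frac{139}{18}\right) = - \frac{3058}{9}$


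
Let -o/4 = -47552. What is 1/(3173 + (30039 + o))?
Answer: 1/223420 ≈ 4.4759e-6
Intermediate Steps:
o = 190208 (o = -4*(-47552) = 190208)
1/(3173 + (30039 + o)) = 1/(3173 + (30039 + 190208)) = 1/(3173 + 220247) = 1/223420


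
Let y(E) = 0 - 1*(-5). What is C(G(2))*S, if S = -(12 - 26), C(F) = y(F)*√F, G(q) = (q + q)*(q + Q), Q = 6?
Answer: 280*√2 ≈ 395.98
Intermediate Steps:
y(E) = 5 (y(E) = 0 + 5 = 5)
G(q) = 2*q*(6 + q) (G(q) = (q + q)*(q + 6) = (2*q)*(6 + q) = 2*q*(6 + q))
C(F) = 5*√F
S = 14 (S = -1*(-14) = 14)
C(G(2))*S = (5*√(2*2*(6 + 2)))*14 = (5*√(2*2*8))*14 = (5*√32)*14 = (5*(4*√2))*14 = (20*√2)*14 = 280*√2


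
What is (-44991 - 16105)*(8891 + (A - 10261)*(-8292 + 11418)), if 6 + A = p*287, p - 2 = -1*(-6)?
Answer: 1521806966680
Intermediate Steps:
p = 8 (p = 2 - 1*(-6) = 2 + 6 = 8)
A = 2290 (A = -6 + 8*287 = -6 + 2296 = 2290)
(-44991 - 16105)*(8891 + (A - 10261)*(-8292 + 11418)) = (-44991 - 16105)*(8891 + (2290 - 10261)*(-8292 + 11418)) = -61096*(8891 - 7971*3126) = -61096*(8891 - 24917346) = -61096*(-24908455) = 1521806966680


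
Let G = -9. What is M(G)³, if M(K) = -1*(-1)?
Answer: 1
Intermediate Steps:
M(K) = 1
M(G)³ = 1³ = 1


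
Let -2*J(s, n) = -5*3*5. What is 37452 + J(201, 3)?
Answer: 74979/2 ≈ 37490.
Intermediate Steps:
J(s, n) = 75/2 (J(s, n) = -(-5*3)*5/2 = -(-15)*5/2 = -1/2*(-75) = 75/2)
37452 + J(201, 3) = 37452 + 75/2 = 74979/2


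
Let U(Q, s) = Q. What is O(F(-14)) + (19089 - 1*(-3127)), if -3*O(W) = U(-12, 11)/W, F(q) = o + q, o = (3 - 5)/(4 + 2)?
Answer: 955276/43 ≈ 22216.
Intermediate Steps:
o = -⅓ (o = -2/6 = -2*⅙ = -⅓ ≈ -0.33333)
F(q) = -⅓ + q
O(W) = 4/W (O(W) = -(-4)/W = 4/W)
O(F(-14)) + (19089 - 1*(-3127)) = 4/(-⅓ - 14) + (19089 - 1*(-3127)) = 4/(-43/3) + (19089 + 3127) = 4*(-3/43) + 22216 = -12/43 + 22216 = 955276/43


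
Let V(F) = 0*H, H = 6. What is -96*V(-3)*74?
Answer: 0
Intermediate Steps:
V(F) = 0 (V(F) = 0*6 = 0)
-96*V(-3)*74 = -96*0*74 = 0*74 = 0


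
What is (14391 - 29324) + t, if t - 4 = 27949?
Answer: 13020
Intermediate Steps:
t = 27953 (t = 4 + 27949 = 27953)
(14391 - 29324) + t = (14391 - 29324) + 27953 = -14933 + 27953 = 13020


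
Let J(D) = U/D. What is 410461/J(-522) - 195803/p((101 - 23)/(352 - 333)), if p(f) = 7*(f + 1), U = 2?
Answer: -72745208216/679 ≈ -1.0714e+8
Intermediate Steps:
J(D) = 2/D
p(f) = 7 + 7*f (p(f) = 7*(1 + f) = 7 + 7*f)
410461/J(-522) - 195803/p((101 - 23)/(352 - 333)) = 410461/((2/(-522))) - 195803/(7 + 7*((101 - 23)/(352 - 333))) = 410461/((2*(-1/522))) - 195803/(7 + 7*(78/19)) = 410461/(-1/261) - 195803/(7 + 7*(78*(1/19))) = 410461*(-261) - 195803/(7 + 7*(78/19)) = -107130321 - 195803/(7 + 546/19) = -107130321 - 195803/679/19 = -107130321 - 195803*19/679 = -107130321 - 3720257/679 = -72745208216/679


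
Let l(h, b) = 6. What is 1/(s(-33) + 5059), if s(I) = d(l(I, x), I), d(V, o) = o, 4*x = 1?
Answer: 1/5026 ≈ 0.00019897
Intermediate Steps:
x = ¼ (x = (¼)*1 = ¼ ≈ 0.25000)
s(I) = I
1/(s(-33) + 5059) = 1/(-33 + 5059) = 1/5026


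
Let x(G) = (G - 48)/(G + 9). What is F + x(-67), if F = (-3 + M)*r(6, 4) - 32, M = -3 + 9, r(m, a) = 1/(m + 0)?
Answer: -856/29 ≈ -29.517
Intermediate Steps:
r(m, a) = 1/m
M = 6
x(G) = (-48 + G)/(9 + G)
F = -63/2 (F = (-3 + 6)/6 - 32 = 3*(1/6) - 32 = 1/2 - 32 = -63/2 ≈ -31.500)
F + x(-67) = -63/2 + (-48 - 67)/(9 - 67) = -63/2 - 115/(-58) = -63/2 - 1/58*(-115) = -63/2 + 115/58 = -856/29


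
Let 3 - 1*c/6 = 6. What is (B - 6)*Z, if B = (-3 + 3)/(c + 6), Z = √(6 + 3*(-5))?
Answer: -18*I ≈ -18.0*I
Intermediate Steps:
c = -18 (c = 18 - 6*6 = 18 - 36 = -18)
Z = 3*I (Z = √(6 - 15) = √(-9) = 3*I ≈ 3.0*I)
B = 0 (B = (-3 + 3)/(-18 + 6) = 0/(-12) = 0*(-1/12) = 0)
(B - 6)*Z = (0 - 6)*(3*I) = -18*I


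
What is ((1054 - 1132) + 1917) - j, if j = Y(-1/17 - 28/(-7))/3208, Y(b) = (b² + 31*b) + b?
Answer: 1704918031/927112 ≈ 1839.0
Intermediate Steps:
Y(b) = b² + 32*b
j = 40937/927112 (j = ((-1/17 - 28/(-7))*(32 + (-1/17 - 28/(-7))))/3208 = ((-1*1/17 - 28*(-⅐))*(32 + (-1*1/17 - 28*(-⅐))))*(1/3208) = ((-1/17 + 4)*(32 + (-1/17 + 4)))*(1/3208) = (67*(32 + 67/17)/17)*(1/3208) = ((67/17)*(611/17))*(1/3208) = (40937/289)*(1/3208) = 40937/927112 ≈ 0.044155)
((1054 - 1132) + 1917) - j = ((1054 - 1132) + 1917) - 1*40937/927112 = (-78 + 1917) - 40937/927112 = 1839 - 40937/927112 = 1704918031/927112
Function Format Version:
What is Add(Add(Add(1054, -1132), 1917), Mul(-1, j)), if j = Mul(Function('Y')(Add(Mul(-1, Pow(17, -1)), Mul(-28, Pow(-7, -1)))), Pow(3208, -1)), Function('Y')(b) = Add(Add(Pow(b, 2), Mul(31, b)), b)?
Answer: Rational(1704918031, 927112) ≈ 1839.0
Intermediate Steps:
Function('Y')(b) = Add(Pow(b, 2), Mul(32, b))
j = Rational(40937, 927112) (j = Mul(Mul(Add(Mul(-1, Pow(17, -1)), Mul(-28, Pow(-7, -1))), Add(32, Add(Mul(-1, Pow(17, -1)), Mul(-28, Pow(-7, -1))))), Pow(3208, -1)) = Mul(Mul(Add(Mul(-1, Rational(1, 17)), Mul(-28, Rational(-1, 7))), Add(32, Add(Mul(-1, Rational(1, 17)), Mul(-28, Rational(-1, 7))))), Rational(1, 3208)) = Mul(Mul(Add(Rational(-1, 17), 4), Add(32, Add(Rational(-1, 17), 4))), Rational(1, 3208)) = Mul(Mul(Rational(67, 17), Add(32, Rational(67, 17))), Rational(1, 3208)) = Mul(Mul(Rational(67, 17), Rational(611, 17)), Rational(1, 3208)) = Mul(Rational(40937, 289), Rational(1, 3208)) = Rational(40937, 927112) ≈ 0.044155)
Add(Add(Add(1054, -1132), 1917), Mul(-1, j)) = Add(Add(Add(1054, -1132), 1917), Mul(-1, Rational(40937, 927112))) = Add(Add(-78, 1917), Rational(-40937, 927112)) = Add(1839, Rational(-40937, 927112)) = Rational(1704918031, 927112)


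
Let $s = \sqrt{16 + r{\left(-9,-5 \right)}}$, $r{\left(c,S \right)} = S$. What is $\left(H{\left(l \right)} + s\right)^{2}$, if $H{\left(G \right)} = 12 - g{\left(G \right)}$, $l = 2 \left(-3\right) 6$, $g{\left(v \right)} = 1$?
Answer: $\left(11 + \sqrt{11}\right)^{2} \approx 204.97$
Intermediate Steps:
$l = -36$ ($l = \left(-6\right) 6 = -36$)
$H{\left(G \right)} = 11$ ($H{\left(G \right)} = 12 - 1 = 11$)
$s = \sqrt{11}$ ($s = \sqrt{16 - 5} = \sqrt{11} \approx 3.3166$)
$\left(H{\left(l \right)} + s\right)^{2} = \left(11 + \sqrt{11}\right)^{2}$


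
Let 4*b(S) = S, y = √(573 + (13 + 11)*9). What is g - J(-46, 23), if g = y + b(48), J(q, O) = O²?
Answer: -517 + √789 ≈ -488.91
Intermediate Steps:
y = √789 (y = √(573 + 24*9) = √(573 + 216) = √789 ≈ 28.089)
b(S) = S/4
g = 12 + √789 (g = √789 + (¼)*48 = √789 + 12 = 12 + √789 ≈ 40.089)
g - J(-46, 23) = (12 + √789) - 1*23² = (12 + √789) - 1*529 = (12 + √789) - 529 = -517 + √789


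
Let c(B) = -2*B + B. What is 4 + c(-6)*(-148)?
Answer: -884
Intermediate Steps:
c(B) = -B
4 + c(-6)*(-148) = 4 - 1*(-6)*(-148) = 4 + 6*(-148) = 4 - 888 = -884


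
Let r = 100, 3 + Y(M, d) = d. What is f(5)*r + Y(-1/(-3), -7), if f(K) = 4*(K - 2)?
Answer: 1190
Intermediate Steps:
Y(M, d) = -3 + d
f(K) = -8 + 4*K (f(K) = 4*(-2 + K) = -8 + 4*K)
f(5)*r + Y(-1/(-3), -7) = (-8 + 4*5)*100 + (-3 - 7) = (-8 + 20)*100 - 10 = 12*100 - 10 = 1200 - 10 = 1190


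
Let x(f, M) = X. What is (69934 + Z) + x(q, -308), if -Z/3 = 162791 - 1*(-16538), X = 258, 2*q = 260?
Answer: -467795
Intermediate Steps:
q = 130 (q = (1/2)*260 = 130)
x(f, M) = 258
Z = -537987 (Z = -3*(162791 - 1*(-16538)) = -3*(162791 + 16538) = -3*179329 = -537987)
(69934 + Z) + x(q, -308) = (69934 - 537987) + 258 = -468053 + 258 = -467795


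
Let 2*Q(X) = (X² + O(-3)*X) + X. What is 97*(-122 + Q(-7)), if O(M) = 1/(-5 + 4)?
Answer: -18915/2 ≈ -9457.5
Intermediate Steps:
O(M) = -1 (O(M) = 1/(-1) = -1)
Q(X) = X²/2 (Q(X) = ((X² - X) + X)/2 = X²/2)
97*(-122 + Q(-7)) = 97*(-122 + (½)*(-7)²) = 97*(-122 + (½)*49) = 97*(-122 + 49/2) = 97*(-195/2) = -18915/2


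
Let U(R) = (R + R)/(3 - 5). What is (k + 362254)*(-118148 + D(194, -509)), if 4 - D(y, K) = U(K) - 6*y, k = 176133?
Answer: -63254550243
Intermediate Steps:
U(R) = -R (U(R) = (2*R)/(-2) = (2*R)*(-1/2) = -R)
D(y, K) = 4 + K + 6*y (D(y, K) = 4 - (-K - 6*y) = 4 + (K + 6*y) = 4 + K + 6*y)
(k + 362254)*(-118148 + D(194, -509)) = (176133 + 362254)*(-118148 + (4 - 509 + 6*194)) = 538387*(-118148 + (4 - 509 + 1164)) = 538387*(-118148 + 659) = 538387*(-117489) = -63254550243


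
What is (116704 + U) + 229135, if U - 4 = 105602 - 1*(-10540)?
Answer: 461985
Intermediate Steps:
U = 116146 (U = 4 + (105602 - 1*(-10540)) = 4 + (105602 + 10540) = 4 + 116142 = 116146)
(116704 + U) + 229135 = (116704 + 116146) + 229135 = 232850 + 229135 = 461985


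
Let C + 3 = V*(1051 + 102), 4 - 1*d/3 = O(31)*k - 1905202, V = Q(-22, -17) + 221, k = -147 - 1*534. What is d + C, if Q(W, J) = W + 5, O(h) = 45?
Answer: 6042762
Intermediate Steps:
k = -681 (k = -147 - 534 = -681)
Q(W, J) = 5 + W
V = 204 (V = (5 - 22) + 221 = -17 + 221 = 204)
d = 5807553 (d = 12 - 3*(45*(-681) - 1905202) = 12 - 3*(-30645 - 1905202) = 12 - 3*(-1935847) = 12 + 5807541 = 5807553)
C = 235209 (C = -3 + 204*(1051 + 102) = -3 + 204*1153 = -3 + 235212 = 235209)
d + C = 5807553 + 235209 = 6042762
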